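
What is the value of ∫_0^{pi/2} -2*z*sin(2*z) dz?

Integrate by parts once (u = z, dv = -2*sin(2*z) dz).
An antiderivative is F(z) = z*cos(2*z) - sin(2*z)/2.
Then F(pi/2) - F(0) = (-pi/2) - (0) = -pi/2.

-pi/2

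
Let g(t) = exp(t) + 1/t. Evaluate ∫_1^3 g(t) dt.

-exp(1) + log(3) + exp(3)

An antiderivative is F(t) = exp(t) + log(t).
Then F(3) - F(1) = (log(3) + exp(3)) - (exp(1)) = -exp(1) + log(3) + exp(3).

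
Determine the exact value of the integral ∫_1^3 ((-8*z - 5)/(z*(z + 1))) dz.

-5*log(3) - 3*log(2)

Factor the denominator: z**2 + z = (z + 1)z.
Partial fractions: (-8*z - 5)/(z*(z + 1)) = -3/(z + 1) - 5/z.
An antiderivative is F(z) = -5*log(z) - 3*log(z + 1).
Then F(3) - F(1) = (-5*log(3) - 6*log(2)) - (-log(8)) = -5*log(3) - 3*log(2).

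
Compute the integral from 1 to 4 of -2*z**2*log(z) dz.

14 - 256*log(2)/3

Integrate by parts once (u = ln z, dv = -2*z**2 dz).
An antiderivative is F(z) = -2*z**3*(3*log(z) - 1)/9.
Then F(4) - F(1) = (128/9 - 256*log(2)/3) - (2/9) = 14 - 256*log(2)/3.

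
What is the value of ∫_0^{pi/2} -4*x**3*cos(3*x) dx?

-4*pi/9 - 8/27 + pi**3/6

Integrate by parts 3 times (u = x^3, dv = -4*cos(3*x) dx).
An antiderivative is F(x) = -4*x**3*sin(3*x)/3 - 4*x**2*cos(3*x)/3 + 8*x*sin(3*x)/9 + 8*cos(3*x)/27.
Then F(pi/2) - F(0) = (pi*(-8 + 3*pi**2)/18) - (8/27) = -4*pi/9 - 8/27 + pi**3/6.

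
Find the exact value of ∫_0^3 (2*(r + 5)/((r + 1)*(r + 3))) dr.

log(64)

Factor the denominator: r**2 + 4*r + 3 = (r + 3)(r + 1).
Partial fractions: 2*(r + 5)/((r + 1)*(r + 3)) = -2/(r + 3) + 4/(r + 1).
An antiderivative is F(r) = 4*log(r + 1) - 2*log(r + 3).
Then F(3) - F(0) = (log(64/9)) - (-log(9)) = log(64).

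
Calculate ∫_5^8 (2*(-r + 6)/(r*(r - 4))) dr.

-7*log(2) + 3*log(5)

Factor the denominator: r**2 - 4*r = r(r - 4).
Partial fractions: 2*(-r + 6)/(r*(r - 4)) = -3/r + 1/(r - 4).
An antiderivative is F(r) = -3*log(r) + log(r - 4).
Then F(8) - F(5) = (-7*log(2)) - (-3*log(5)) = -7*log(2) + 3*log(5).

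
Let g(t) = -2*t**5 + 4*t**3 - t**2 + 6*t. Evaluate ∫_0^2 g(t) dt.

4

By the power rule, an antiderivative is F(t) = -t**6/3 + t**4 - t**3/3 + 3*t**2.
Then F(2) - F(0) = (4) - (0) = 4.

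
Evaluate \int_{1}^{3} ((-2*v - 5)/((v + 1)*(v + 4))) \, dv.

Factor the denominator: v**2 + 5*v + 4 = (v + 4)(v + 1).
Partial fractions: (-2*v - 5)/((v + 1)*(v + 4)) = -1/(v + 4) - 1/(v + 1).
An antiderivative is F(v) = -log(v + 1) - log(v + 4).
Then F(3) - F(1) = (-log(28)) - (-log(10)) = log(5/14).

log(5/14)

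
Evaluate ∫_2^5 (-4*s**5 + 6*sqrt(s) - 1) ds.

-10377 - 8*sqrt(2) + 20*sqrt(5)

By the power rule, an antiderivative is F(s) = -2*s**6/3 + 4*s**(3/2) - s.
Then F(5) - F(2) = (-31265/3 + 20*sqrt(5)) - (-134/3 + 8*sqrt(2)) = -10377 - 8*sqrt(2) + 20*sqrt(5).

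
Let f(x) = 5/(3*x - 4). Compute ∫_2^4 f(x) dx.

An antiderivative is F(x) = 5*log(3*x - 4)/3.
Then F(4) - F(2) = (log(32)) - (5*log(2)/3) = 10*log(2)/3.

10*log(2)/3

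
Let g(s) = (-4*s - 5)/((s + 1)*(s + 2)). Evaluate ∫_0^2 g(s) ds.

-log(24)

Factor the denominator: s**2 + 3*s + 2 = (s + 2)(s + 1).
Partial fractions: (-4*s - 5)/((s + 1)*(s + 2)) = -3/(s + 2) - 1/(s + 1).
An antiderivative is F(s) = -log(s + 1) - 3*log(s + 2).
Then F(2) - F(0) = (-6*log(2) - log(3)) - (-log(8)) = -log(24).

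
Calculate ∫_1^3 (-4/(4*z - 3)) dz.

-log(9)

An antiderivative is F(z) = -log(4*z - 3).
Then F(3) - F(1) = (-log(9)) - (0) = -log(9).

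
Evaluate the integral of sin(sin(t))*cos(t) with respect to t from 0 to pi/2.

Let u = sin(t), so du = cos(t) dt. When t = 0, u = 0; when t = pi/2, u = 1.
The integral becomes ∫ sin(u) du from 0 to 1, with antiderivative -cos(u).
Back in t: F(t) = -cos(sin(t)).
Then F(pi/2) - F(0) = (-cos(1)) - (-1) = 1 - cos(1).

1 - cos(1)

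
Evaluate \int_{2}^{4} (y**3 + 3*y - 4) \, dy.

70

By the power rule, an antiderivative is F(y) = y**4/4 + 3*y**2/2 - 4*y.
Then F(4) - F(2) = (72) - (2) = 70.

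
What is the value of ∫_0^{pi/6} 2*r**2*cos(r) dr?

Integrate by parts twice (u = r^2, dv = 2*cos(r) dr).
An antiderivative is F(r) = 2*r**2*sin(r) + 4*r*cos(r) - 4*sin(r).
Then F(pi/6) - F(0) = (-2 + pi**2/36 + sqrt(3)*pi/3) - (0) = -2 + pi**2/36 + sqrt(3)*pi/3.

-2 + pi**2/36 + sqrt(3)*pi/3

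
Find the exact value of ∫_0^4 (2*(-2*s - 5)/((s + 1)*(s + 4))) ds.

Factor the denominator: s**2 + 5*s + 4 = (s + 4)(s + 1).
Partial fractions: 2*(-2*s - 5)/((s + 1)*(s + 4)) = -2/(s + 4) - 2/(s + 1).
An antiderivative is F(s) = -2*log(s + 1) - 2*log(s + 4).
Then F(4) - F(0) = (-6*log(2) - 2*log(5)) - (-log(16)) = -log(100).

-log(100)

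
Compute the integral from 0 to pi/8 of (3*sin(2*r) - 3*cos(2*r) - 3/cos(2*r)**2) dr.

-3*sqrt(2)/2

An antiderivative is F(r) = -3*sin(2*r)/2 - 3*cos(2*r)/2 - 3*tan(2*r)/2.
Then F(pi/8) - F(0) = (-3*sqrt(2)/2 - 3/2) - (-3/2) = -3*sqrt(2)/2.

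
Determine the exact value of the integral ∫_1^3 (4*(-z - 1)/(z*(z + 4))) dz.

Factor the denominator: z**2 + 4*z = (z + 4)z.
Partial fractions: 4*(-z - 1)/(z*(z + 4)) = -3/(z + 4) - 1/z.
An antiderivative is F(z) = -log(z) - 3*log(z + 4).
Then F(3) - F(1) = (-3*log(7) - log(3)) - (-3*log(5)) = -3*log(7) - log(3) + 3*log(5).

-3*log(7) - log(3) + 3*log(5)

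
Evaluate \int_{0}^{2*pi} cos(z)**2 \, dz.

pi

Use the identity cos^2(z) = (1 + cos(2*z))/2.
An antiderivative is F(z) = z/2 + sin(2*z)/4.
Then F(2*pi) - F(0) = (pi) - (0) = pi.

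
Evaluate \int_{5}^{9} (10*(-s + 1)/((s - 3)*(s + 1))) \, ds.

Factor the denominator: s**2 - 2*s - 3 = (s + 1)(s - 3).
Partial fractions: 10*(-s + 1)/((s - 3)*(s + 1)) = -5/(s + 1) - 5/(s - 3).
An antiderivative is F(s) = -5*log(s - 3) - 5*log(s + 1).
Then F(9) - F(5) = (-5*log(5) - 10*log(2) - 5*log(3)) - (-10*log(2) - 5*log(3)) = -5*log(5).

-5*log(5)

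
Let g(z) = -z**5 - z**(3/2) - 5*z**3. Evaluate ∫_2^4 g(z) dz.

-4924/5 + 8*sqrt(2)/5

By the power rule, an antiderivative is F(z) = -z**6/6 - 2*z**(5/2)/5 - 5*z**4/4.
Then F(4) - F(2) = (-15232/15) - (-92/3 - 8*sqrt(2)/5) = -4924/5 + 8*sqrt(2)/5.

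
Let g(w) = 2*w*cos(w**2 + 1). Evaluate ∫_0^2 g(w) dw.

Let u = w**2 + 1, so du = 2*w dw. When w = 0, u = 1; when w = 2, u = 5.
The integral becomes ∫ cos(u) du from 1 to 5, with antiderivative sin(u).
Back in w: F(w) = sin(w**2 + 1).
Then F(2) - F(0) = (sin(5)) - (sin(1)) = sin(5) - sin(1).

sin(5) - sin(1)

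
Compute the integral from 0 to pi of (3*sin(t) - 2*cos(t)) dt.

An antiderivative is F(t) = -2*sin(t) - 3*cos(t).
Then F(pi) - F(0) = (3) - (-3) = 6.

6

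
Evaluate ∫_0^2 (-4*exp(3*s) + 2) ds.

An antiderivative is F(s) = -4*exp(3*s)/3 + 2*s.
Then F(2) - F(0) = (4 - 4*exp(6)/3) - (-4/3) = 16/3 - 4*exp(6)/3.

16/3 - 4*exp(6)/3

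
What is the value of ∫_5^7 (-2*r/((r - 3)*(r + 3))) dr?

Factor the denominator: r**2 - 9 = (r + 3)(r - 3).
Partial fractions: -2*r/((r - 3)*(r + 3)) = -1/(r + 3) - 1/(r - 3).
An antiderivative is F(r) = -log(r - 3) - log(r + 3).
Then F(7) - F(5) = (-log(40)) - (-log(16)) = log(2/5).

log(2/5)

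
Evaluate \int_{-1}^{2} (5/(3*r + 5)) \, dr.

An antiderivative is F(r) = 5*log(3*r + 5)/3.
Then F(2) - F(-1) = (5*log(11)/3) - (5*log(2)/3) = -5*log(2)/3 + 5*log(11)/3.

-5*log(2)/3 + 5*log(11)/3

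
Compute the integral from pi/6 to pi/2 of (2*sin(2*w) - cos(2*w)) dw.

An antiderivative is F(w) = -sin(2*w)/2 - cos(2*w).
Then F(pi/2) - F(pi/6) = (1) - (-1/2 - sqrt(3)/4) = sqrt(3)/4 + 3/2.

sqrt(3)/4 + 3/2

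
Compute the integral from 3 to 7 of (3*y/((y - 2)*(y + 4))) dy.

Factor the denominator: y**2 + 2*y - 8 = (y + 4)(y - 2).
Partial fractions: 3*y/((y - 2)*(y + 4)) = 2/(y + 4) + 1/(y - 2).
An antiderivative is F(y) = log(y - 2) + 2*log(y + 4).
Then F(7) - F(3) = (log(5) + 2*log(11)) - (log(49)) = -2*log(7) + log(5) + 2*log(11).

-2*log(7) + log(5) + 2*log(11)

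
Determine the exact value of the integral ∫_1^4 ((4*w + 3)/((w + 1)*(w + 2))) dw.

log(64/5)

Factor the denominator: w**2 + 3*w + 2 = (w + 2)(w + 1).
Partial fractions: (4*w + 3)/((w + 1)*(w + 2)) = 5/(w + 2) - 1/(w + 1).
An antiderivative is F(w) = -log(w + 1) + 5*log(w + 2).
Then F(4) - F(1) = (-log(5) + 5*log(2) + 5*log(3)) - (-log(2) + 5*log(3)) = log(64/5).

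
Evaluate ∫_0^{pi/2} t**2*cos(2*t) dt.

Integrate by parts twice (u = t^2, dv = cos(2*t) dt).
An antiderivative is F(t) = t**2*sin(2*t)/2 + t*cos(2*t)/2 - sin(2*t)/4.
Then F(pi/2) - F(0) = (-pi/4) - (0) = -pi/4.

-pi/4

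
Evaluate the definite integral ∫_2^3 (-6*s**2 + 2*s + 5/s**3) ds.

By the power rule, an antiderivative is F(s) = -2*s**3 + s**2 - 5/(2*s**2).
Then F(3) - F(2) = (-815/18) - (-101/8) = -2351/72.

-2351/72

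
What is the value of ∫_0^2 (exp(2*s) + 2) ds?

7/2 + exp(4)/2

An antiderivative is F(s) = exp(2*s)/2 + 2*s.
Then F(2) - F(0) = (4 + exp(4)/2) - (1/2) = 7/2 + exp(4)/2.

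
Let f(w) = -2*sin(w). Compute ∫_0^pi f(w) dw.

-4

An antiderivative is F(w) = 2*cos(w).
Then F(pi) - F(0) = (-2) - (2) = -4.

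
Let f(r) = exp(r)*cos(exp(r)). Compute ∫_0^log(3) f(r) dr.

Let u = exp(r), so du = exp(r) dr. When r = 0, u = 1; when r = log(3), u = 3.
The integral becomes ∫ cos(u) du from 1 to 3, with antiderivative sin(u).
Back in r: F(r) = sin(exp(r)).
Then F(log(3)) - F(0) = (sin(3)) - (sin(1)) = -sin(1) + sin(3).

-sin(1) + sin(3)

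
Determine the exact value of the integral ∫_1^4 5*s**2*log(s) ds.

-35 + 640*log(2)/3

Integrate by parts once (u = ln s, dv = 5*s**2 ds).
An antiderivative is F(s) = 5*s**3*(3*log(s) - 1)/9.
Then F(4) - F(1) = (-320/9 + 640*log(2)/3) - (-5/9) = -35 + 640*log(2)/3.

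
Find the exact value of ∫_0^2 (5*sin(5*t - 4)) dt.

Let u = 5*t - 4, so du = 5 dt. When t = 0, u = -4; when t = 2, u = 6.
The integral becomes ∫ sin(u) du from -4 to 6, with antiderivative -cos(u).
Back in t: F(t) = -cos(5*t - 4).
Then F(2) - F(0) = (-cos(6)) - (-cos(4)) = -cos(6) + cos(4).

-cos(6) + cos(4)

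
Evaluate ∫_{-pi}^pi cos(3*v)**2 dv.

pi

Use the identity cos^2(3*v) = (1 + cos(6*v))/2.
An antiderivative is F(v) = v/2 + sin(6*v)/12.
Then F(pi) - F(-pi) = (pi/2) - (-pi/2) = pi.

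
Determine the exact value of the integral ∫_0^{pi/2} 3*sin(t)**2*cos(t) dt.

Let u = sin(t), so du = cos(t) dt. When t = 0, u = 0; when t = pi/2, u = 1.
The integral becomes 3·∫ u**2 du from 0 to 1, with antiderivative u**3.
Back in t: F(t) = sin(t)**3.
Then F(pi/2) - F(0) = (1) - (0) = 1.

1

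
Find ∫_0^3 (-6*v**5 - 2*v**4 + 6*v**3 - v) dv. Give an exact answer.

By the power rule, an antiderivative is F(v) = -v**6 - 2*v**5/5 + 3*v**4/2 - v**2/2.
Then F(3) - F(0) = (-3546/5) - (0) = -3546/5.

-3546/5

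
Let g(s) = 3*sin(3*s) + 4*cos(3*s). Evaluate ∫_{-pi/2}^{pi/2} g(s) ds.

An antiderivative is F(s) = 4*sin(3*s)/3 - cos(3*s).
Then F(pi/2) - F(-pi/2) = (-4/3) - (4/3) = -8/3.

-8/3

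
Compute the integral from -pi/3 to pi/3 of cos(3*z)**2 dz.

pi/3

Use the identity cos^2(3*z) = (1 + cos(6*z))/2.
An antiderivative is F(z) = z/2 + sin(6*z)/12.
Then F(pi/3) - F(-pi/3) = (pi/6) - (-pi/6) = pi/3.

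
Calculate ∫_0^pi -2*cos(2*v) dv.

0

An antiderivative is F(v) = -sin(2*v).
Then F(pi) - F(0) = (0) - (0) = 0.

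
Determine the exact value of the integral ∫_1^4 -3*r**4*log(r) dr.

3069/25 - 6144*log(2)/5

Integrate by parts once (u = ln r, dv = -3*r**4 dr).
An antiderivative is F(r) = -3*r**5*(5*log(r) - 1)/25.
Then F(4) - F(1) = (3072/25 - 6144*log(2)/5) - (3/25) = 3069/25 - 6144*log(2)/5.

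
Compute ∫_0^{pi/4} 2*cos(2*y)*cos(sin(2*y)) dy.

sin(1)

Let u = sin(2*y), so du = 2*cos(2*y) dy. When y = 0, u = 0; when y = pi/4, u = 1.
The integral becomes ∫ cos(u) du from 0 to 1, with antiderivative sin(u).
Back in y: F(y) = sin(sin(2*y)).
Then F(pi/4) - F(0) = (sin(1)) - (0) = sin(1).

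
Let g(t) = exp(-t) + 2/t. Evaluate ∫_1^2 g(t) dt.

An antiderivative is F(t) = 2*log(t) - exp(-t).
Then F(2) - F(1) = (-exp(-2) + 2*log(2)) - (-exp(-1)) = -exp(-2) + exp(-1) + 2*log(2).

-exp(-2) + exp(-1) + 2*log(2)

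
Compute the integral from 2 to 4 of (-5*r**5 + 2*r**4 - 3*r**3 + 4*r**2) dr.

By the power rule, an antiderivative is F(r) = -5*r**6/6 + 2*r**5/5 - 3*r**4/4 + 4*r**3/3.
Then F(4) - F(2) = (-15552/5) - (-628/15) = -46028/15.

-46028/15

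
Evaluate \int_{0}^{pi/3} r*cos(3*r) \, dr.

Integrate by parts once (u = r, dv = cos(3*r) dr).
An antiderivative is F(r) = r*sin(3*r)/3 + cos(3*r)/9.
Then F(pi/3) - F(0) = (-1/9) - (1/9) = -2/9.

-2/9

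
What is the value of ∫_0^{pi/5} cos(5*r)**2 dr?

Use the identity cos^2(5*r) = (1 + cos(10*r))/2.
An antiderivative is F(r) = r/2 + sin(10*r)/20.
Then F(pi/5) - F(0) = (pi/10) - (0) = pi/10.

pi/10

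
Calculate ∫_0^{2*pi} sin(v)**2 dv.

Use the identity sin^2(v) = (1 - cos(2*v))/2.
An antiderivative is F(v) = v/2 - sin(2*v)/4.
Then F(2*pi) - F(0) = (pi) - (0) = pi.

pi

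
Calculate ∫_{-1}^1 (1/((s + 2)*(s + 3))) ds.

log(3/2)

Factor the denominator: s**2 + 5*s + 6 = (s + 3)(s + 2).
Partial fractions: 1/((s + 2)*(s + 3)) = -1/(s + 3) + 1/(s + 2).
An antiderivative is F(s) = log(s + 2) - log(s + 3).
Then F(1) - F(-1) = (log(3/4)) - (-log(2)) = log(3/2).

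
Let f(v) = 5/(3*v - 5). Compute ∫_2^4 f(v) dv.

5*log(7)/3

An antiderivative is F(v) = 5*log(3*v - 5)/3.
Then F(4) - F(2) = (5*log(7)/3) - (0) = 5*log(7)/3.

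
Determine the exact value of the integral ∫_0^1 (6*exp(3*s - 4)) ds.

Let u = 3*s - 4, so du = 3 ds. When s = 0, u = -4; when s = 1, u = -1.
The integral becomes 2·∫ exp(u) du from -4 to -1, with antiderivative 2*exp(u).
Back in s: F(s) = 2*exp(3*s - 4).
Then F(1) - F(0) = (2*exp(-1)) - (2*exp(-4)) = -(2 - 2*exp(3))*exp(-4).

-(2 - 2*exp(3))*exp(-4)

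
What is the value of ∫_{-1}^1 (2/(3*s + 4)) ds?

An antiderivative is F(s) = 2*log(3*s + 4)/3.
Then F(1) - F(-1) = (2*log(7)/3) - (0) = 2*log(7)/3.

2*log(7)/3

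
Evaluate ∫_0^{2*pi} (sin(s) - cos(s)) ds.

An antiderivative is F(s) = -sin(s) - cos(s).
Then F(2*pi) - F(0) = (-1) - (-1) = 0.

0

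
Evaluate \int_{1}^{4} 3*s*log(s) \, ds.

Integrate by parts once (u = ln s, dv = 3*s ds).
An antiderivative is F(s) = 3*s**2*(2*log(s) - 1)/4.
Then F(4) - F(1) = (-12 + 48*log(2)) - (-3/4) = -45/4 + 48*log(2).

-45/4 + 48*log(2)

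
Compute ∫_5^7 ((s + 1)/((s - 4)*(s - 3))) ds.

Factor the denominator: s**2 - 7*s + 12 = (s - 3)(s - 4).
Partial fractions: (s + 1)/((s - 4)*(s - 3)) = -4/(s - 3) + 5/(s - 4).
An antiderivative is F(s) = 5*log(s - 4) - 4*log(s - 3).
Then F(7) - F(5) = (-8*log(2) + 5*log(3)) - (-log(16)) = -4*log(2) + 5*log(3).

-4*log(2) + 5*log(3)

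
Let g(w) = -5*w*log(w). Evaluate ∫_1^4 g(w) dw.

75/4 - 80*log(2)

Integrate by parts once (u = ln w, dv = -5*w dw).
An antiderivative is F(w) = -5*w**2*(2*log(w) - 1)/4.
Then F(4) - F(1) = (20 - 80*log(2)) - (5/4) = 75/4 - 80*log(2).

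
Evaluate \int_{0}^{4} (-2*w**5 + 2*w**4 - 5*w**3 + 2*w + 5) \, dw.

By the power rule, an antiderivative is F(w) = -w**6/3 + 2*w**5/5 - 5*w**4/4 + w**2 + 5*w.
Then F(4) - F(0) = (-18596/15) - (0) = -18596/15.

-18596/15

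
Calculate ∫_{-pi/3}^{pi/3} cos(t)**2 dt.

Use the identity cos^2(t) = (1 + cos(2*t))/2.
An antiderivative is F(t) = t/2 + sin(2*t)/4.
Then F(pi/3) - F(-pi/3) = (sqrt(3)/8 + pi/6) - (-pi/6 - sqrt(3)/8) = sqrt(3)/4 + pi/3.

sqrt(3)/4 + pi/3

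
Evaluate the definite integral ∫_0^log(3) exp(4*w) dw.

Let u = exp(w), so du = exp(w) dw. When w = 0, u = 1; when w = log(3), u = 3.
The integral becomes ∫ u**3 du from 1 to 3, with antiderivative u**4/4.
Back in w: F(w) = exp(4*w)/4.
Then F(log(3)) - F(0) = (81/4) - (1/4) = 20.

20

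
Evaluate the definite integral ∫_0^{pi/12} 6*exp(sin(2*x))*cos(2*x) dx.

Let u = sin(2*x), so du = 2*cos(2*x) dx. When x = 0, u = 0; when x = pi/12, u = 1/2.
The integral becomes 3·∫ exp(u) du from 0 to 1/2, with antiderivative 3*exp(u).
Back in x: F(x) = 3*exp(sin(2*x)).
Then F(pi/12) - F(0) = (3*exp(1/2)) - (3) = -3 + 3*exp(1/2).

-3 + 3*exp(1/2)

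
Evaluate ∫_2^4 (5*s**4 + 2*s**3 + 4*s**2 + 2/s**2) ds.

By the power rule, an antiderivative is F(s) = s**5 + s**4/2 + 4*s**3/3 - 2/s.
Then F(4) - F(2) = (7421/6) - (149/3) = 7123/6.

7123/6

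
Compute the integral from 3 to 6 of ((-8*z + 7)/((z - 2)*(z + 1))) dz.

Factor the denominator: z**2 - z - 2 = (z + 1)(z - 2).
Partial fractions: (-8*z + 7)/((z - 2)*(z + 1)) = -5/(z + 1) - 3/(z - 2).
An antiderivative is F(z) = -3*log(z - 2) - 5*log(z + 1).
Then F(6) - F(3) = (-5*log(7) - 6*log(2)) - (-10*log(2)) = -5*log(7) + 4*log(2).

-5*log(7) + 4*log(2)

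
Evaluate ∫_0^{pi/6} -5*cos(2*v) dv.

-5*sqrt(3)/4

An antiderivative is F(v) = -5*sin(2*v)/2.
Then F(pi/6) - F(0) = (-5*sqrt(3)/4) - (0) = -5*sqrt(3)/4.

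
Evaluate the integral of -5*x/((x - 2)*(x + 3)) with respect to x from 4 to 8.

Factor the denominator: x**2 + x - 6 = (x + 3)(x - 2).
Partial fractions: -5*x/((x - 2)*(x + 3)) = -3/(x + 3) - 2/(x - 2).
An antiderivative is F(x) = -2*log(x - 2) - 3*log(x + 3).
Then F(8) - F(4) = (-3*log(11) - 2*log(3) - 2*log(2)) - (-3*log(7) - 2*log(2)) = -3*log(11) - 2*log(3) + 3*log(7).

-3*log(11) - 2*log(3) + 3*log(7)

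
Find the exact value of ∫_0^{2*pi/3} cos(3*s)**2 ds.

Use the identity cos^2(3*s) = (1 + cos(6*s))/2.
An antiderivative is F(s) = s/2 + sin(6*s)/12.
Then F(2*pi/3) - F(0) = (pi/3) - (0) = pi/3.

pi/3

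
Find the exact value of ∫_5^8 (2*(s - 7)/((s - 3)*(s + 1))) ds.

log(81/100)

Factor the denominator: s**2 - 2*s - 3 = (s + 1)(s - 3).
Partial fractions: 2*(s - 7)/((s - 3)*(s + 1)) = 4/(s + 1) - 2/(s - 3).
An antiderivative is F(s) = -2*log(s - 3) + 4*log(s + 1).
Then F(8) - F(5) = (-2*log(5) + 8*log(3)) - (2*log(2) + 4*log(3)) = log(81/100).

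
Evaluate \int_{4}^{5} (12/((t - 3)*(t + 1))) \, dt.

-3*log(3) + 3*log(5)

Factor the denominator: t**2 - 2*t - 3 = (t + 1)(t - 3).
Partial fractions: 12/((t - 3)*(t + 1)) = -3/(t + 1) + 3/(t - 3).
An antiderivative is F(t) = 3*log(t - 3) - 3*log(t + 1).
Then F(5) - F(4) = (-log(27)) - (-3*log(5)) = -3*log(3) + 3*log(5).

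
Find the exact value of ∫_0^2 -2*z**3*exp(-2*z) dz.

Integrate by parts 3 times (u = z^3, dv = -2*exp(-2*z) dz).
An antiderivative is F(z) = (4*z**3 + 6*z**2 + 6*z + 3)*exp(-2*z)/4.
Then F(2) - F(0) = (71*exp(-4)/4) - (3/4) = -3/4 + 71*exp(-4)/4.

-3/4 + 71*exp(-4)/4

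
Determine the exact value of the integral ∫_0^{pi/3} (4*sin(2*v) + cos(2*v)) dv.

An antiderivative is F(v) = sin(2*v)/2 - 2*cos(2*v).
Then F(pi/3) - F(0) = (sqrt(3)/4 + 1) - (-2) = sqrt(3)/4 + 3.

sqrt(3)/4 + 3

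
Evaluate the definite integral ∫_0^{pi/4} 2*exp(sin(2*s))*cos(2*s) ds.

Let u = sin(2*s), so du = 2*cos(2*s) ds. When s = 0, u = 0; when s = pi/4, u = 1.
The integral becomes ∫ exp(u) du from 0 to 1, with antiderivative exp(u).
Back in s: F(s) = exp(sin(2*s)).
Then F(pi/4) - F(0) = (E) - (1) = -1 + E.

-1 + E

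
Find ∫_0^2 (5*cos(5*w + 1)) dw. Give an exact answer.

Let u = 5*w + 1, so du = 5 dw. When w = 0, u = 1; when w = 2, u = 11.
The integral becomes ∫ cos(u) du from 1 to 11, with antiderivative sin(u).
Back in w: F(w) = sin(5*w + 1).
Then F(2) - F(0) = (sin(11)) - (sin(1)) = sin(11) - sin(1).

sin(11) - sin(1)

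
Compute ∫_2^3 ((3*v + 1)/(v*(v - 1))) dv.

log(32/3)

Factor the denominator: v**2 - v = v(v - 1).
Partial fractions: (3*v + 1)/(v*(v - 1)) = -1/v + 4/(v - 1).
An antiderivative is F(v) = -log(v) + 4*log(v - 1).
Then F(3) - F(2) = (log(16/3)) - (-log(2)) = log(32/3).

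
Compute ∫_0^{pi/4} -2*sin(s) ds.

-2 + sqrt(2)

An antiderivative is F(s) = 2*cos(s).
Then F(pi/4) - F(0) = (sqrt(2)) - (2) = -2 + sqrt(2).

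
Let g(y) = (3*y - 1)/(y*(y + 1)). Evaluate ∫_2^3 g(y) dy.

Factor the denominator: y**2 + y = (y + 1)y.
Partial fractions: (3*y - 1)/(y*(y + 1)) = 4/(y + 1) - 1/y.
An antiderivative is F(y) = -log(y) + 4*log(y + 1).
Then F(3) - F(2) = (-log(3) + 8*log(2)) - (log(81/2)) = -5*log(3) + 9*log(2).

-5*log(3) + 9*log(2)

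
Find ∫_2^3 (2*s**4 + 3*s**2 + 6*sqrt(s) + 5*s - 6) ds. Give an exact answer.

-8*sqrt(2) + 12*sqrt(3) + 1099/10

By the power rule, an antiderivative is F(s) = 2*s**5/5 + 4*s**(3/2) + s**3 + 5*s**2/2 - 6*s.
Then F(3) - F(2) = (12*sqrt(3) + 1287/10) - (8*sqrt(2) + 94/5) = -8*sqrt(2) + 12*sqrt(3) + 1099/10.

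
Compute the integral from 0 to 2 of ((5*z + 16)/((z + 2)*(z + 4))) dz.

Factor the denominator: z**2 + 6*z + 8 = (z + 4)(z + 2).
Partial fractions: (5*z + 16)/((z + 2)*(z + 4)) = 2/(z + 4) + 3/(z + 2).
An antiderivative is F(z) = 3*log(z + 2) + 2*log(z + 4).
Then F(2) - F(0) = (2*log(3) + 8*log(2)) - (7*log(2)) = log(18).

log(18)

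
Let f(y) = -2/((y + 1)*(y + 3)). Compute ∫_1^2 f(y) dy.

Factor the denominator: y**2 + 4*y + 3 = (y + 3)(y + 1).
Partial fractions: -2/((y + 1)*(y + 3)) = 1/(y + 3) - 1/(y + 1).
An antiderivative is F(y) = -log(y + 1) + log(y + 3).
Then F(2) - F(1) = (log(5/3)) - (log(2)) = log(5/6).

log(5/6)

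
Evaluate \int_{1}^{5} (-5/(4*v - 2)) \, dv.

An antiderivative is F(v) = -5*log(4*v - 2)/4.
Then F(5) - F(1) = (-5*log(18)/4) - (-5*log(2)/4) = -5*log(3)/2.

-5*log(3)/2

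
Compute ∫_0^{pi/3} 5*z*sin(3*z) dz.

Integrate by parts once (u = z, dv = 5*sin(3*z) dz).
An antiderivative is F(z) = -5*z*cos(3*z)/3 + 5*sin(3*z)/9.
Then F(pi/3) - F(0) = (5*pi/9) - (0) = 5*pi/9.

5*pi/9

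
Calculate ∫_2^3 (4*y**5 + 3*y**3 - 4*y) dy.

By the power rule, an antiderivative is F(y) = 2*y**6/3 + 3*y**4/4 - 2*y**2.
Then F(3) - F(2) = (2115/4) - (140/3) = 5785/12.

5785/12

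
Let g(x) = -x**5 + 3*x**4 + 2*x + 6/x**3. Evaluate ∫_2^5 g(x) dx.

By the power rule, an antiderivative is F(x) = -x**6/6 + 3*x**5/5 + x**2 - 3/x**2.
Then F(5) - F(2) = (-105643/150) - (707/60) = -71607/100.

-71607/100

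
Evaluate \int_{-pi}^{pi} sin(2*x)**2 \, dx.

Use the identity sin^2(2*x) = (1 - cos(4*x))/2.
An antiderivative is F(x) = x/2 - sin(4*x)/8.
Then F(pi) - F(-pi) = (pi/2) - (-pi/2) = pi.

pi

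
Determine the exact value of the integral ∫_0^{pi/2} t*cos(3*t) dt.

-pi/6 - 1/9

Integrate by parts once (u = t, dv = cos(3*t) dt).
An antiderivative is F(t) = t*sin(3*t)/3 + cos(3*t)/9.
Then F(pi/2) - F(0) = (-pi/6) - (1/9) = -pi/6 - 1/9.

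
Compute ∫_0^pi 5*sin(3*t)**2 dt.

5*pi/2

Use the identity sin^2(3*t) = (1 - cos(6*t))/2.
An antiderivative is F(t) = 5*t/2 - 5*sin(6*t)/12.
Then F(pi) - F(0) = (5*pi/2) - (0) = 5*pi/2.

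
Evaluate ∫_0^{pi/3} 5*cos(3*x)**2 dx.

5*pi/6

Use the identity cos^2(3*x) = (1 + cos(6*x))/2.
An antiderivative is F(x) = 5*x/2 + 5*sin(6*x)/12.
Then F(pi/3) - F(0) = (5*pi/6) - (0) = 5*pi/6.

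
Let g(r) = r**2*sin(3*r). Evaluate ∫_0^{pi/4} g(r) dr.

Integrate by parts twice (u = r^2, dv = sin(3*r) dr).
An antiderivative is F(r) = -r**2*cos(3*r)/3 + 2*r*sin(3*r)/9 + 2*cos(3*r)/27.
Then F(pi/4) - F(0) = (sqrt(2)*(-32 + 24*pi + 9*pi**2)/864) - (2/27) = -2/27 - sqrt(2)/27 + sqrt(2)*pi/36 + sqrt(2)*pi**2/96.

-2/27 - sqrt(2)/27 + sqrt(2)*pi/36 + sqrt(2)*pi**2/96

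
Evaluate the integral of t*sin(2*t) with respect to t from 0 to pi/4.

1/4

Integrate by parts once (u = t, dv = sin(2*t) dt).
An antiderivative is F(t) = -t*cos(2*t)/2 + sin(2*t)/4.
Then F(pi/4) - F(0) = (1/4) - (0) = 1/4.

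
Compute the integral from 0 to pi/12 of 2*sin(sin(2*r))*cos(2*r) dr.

Let u = sin(2*r), so du = 2*cos(2*r) dr. When r = 0, u = 0; when r = pi/12, u = 1/2.
The integral becomes ∫ sin(u) du from 0 to 1/2, with antiderivative -cos(u).
Back in r: F(r) = -cos(sin(2*r)).
Then F(pi/12) - F(0) = (-cos(1/2)) - (-1) = 1 - cos(1/2).

1 - cos(1/2)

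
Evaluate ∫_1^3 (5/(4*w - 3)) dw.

An antiderivative is F(w) = 5*log(4*w - 3)/4.
Then F(3) - F(1) = (5*log(3)/2) - (0) = 5*log(3)/2.

5*log(3)/2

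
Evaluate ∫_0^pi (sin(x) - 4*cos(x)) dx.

An antiderivative is F(x) = -4*sin(x) - cos(x).
Then F(pi) - F(0) = (1) - (-1) = 2.

2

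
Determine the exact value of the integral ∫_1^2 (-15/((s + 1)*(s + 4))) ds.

-5*log(5) + 10*log(2)

Factor the denominator: s**2 + 5*s + 4 = (s + 4)(s + 1).
Partial fractions: -15/((s + 1)*(s + 4)) = 5/(s + 4) - 5/(s + 1).
An antiderivative is F(s) = -5*log(s + 1) + 5*log(s + 4).
Then F(2) - F(1) = (log(32)) - (-5*log(2) + 5*log(5)) = -5*log(5) + 10*log(2).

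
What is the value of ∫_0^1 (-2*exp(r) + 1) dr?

An antiderivative is F(r) = r - 2*exp(r).
Then F(1) - F(0) = (1 - 2*E) - (-2) = 3 - 2*E.

3 - 2*E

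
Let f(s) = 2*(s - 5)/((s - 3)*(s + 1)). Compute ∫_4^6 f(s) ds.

-3*log(5) - log(3) + 3*log(7)

Factor the denominator: s**2 - 2*s - 3 = (s + 1)(s - 3).
Partial fractions: 2*(s - 5)/((s - 3)*(s + 1)) = 3/(s + 1) - 1/(s - 3).
An antiderivative is F(s) = -log(s - 3) + 3*log(s + 1).
Then F(6) - F(4) = (-log(3) + 3*log(7)) - (3*log(5)) = -3*log(5) - log(3) + 3*log(7).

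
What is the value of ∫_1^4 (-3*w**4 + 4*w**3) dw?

-1794/5

By the power rule, an antiderivative is F(w) = -3*w**5/5 + w**4.
Then F(4) - F(1) = (-1792/5) - (2/5) = -1794/5.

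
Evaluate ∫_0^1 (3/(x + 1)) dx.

An antiderivative is F(x) = 3*log(x + 1).
Then F(1) - F(0) = (log(8)) - (0) = log(8).

log(8)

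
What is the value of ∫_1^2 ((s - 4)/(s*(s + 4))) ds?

Factor the denominator: s**2 + 4*s = (s + 4)s.
Partial fractions: (s - 4)/(s*(s + 4)) = 2/(s + 4) - 1/s.
An antiderivative is F(s) = -log(s) + 2*log(s + 4).
Then F(2) - F(1) = (log(18)) - (log(25)) = log(18/25).

log(18/25)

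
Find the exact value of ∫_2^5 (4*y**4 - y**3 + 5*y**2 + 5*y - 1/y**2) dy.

By the power rule, an antiderivative is F(y) = 4*y**5/5 - y**4/4 + 5*y**3/3 + 5*y**2/2 + 1/y.
Then F(5) - F(2) = (156887/60) - (1363/30) = 51387/20.

51387/20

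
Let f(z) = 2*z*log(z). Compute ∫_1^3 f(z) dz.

-4 + 9*log(3)

Integrate by parts once (u = ln z, dv = 2*z dz).
An antiderivative is F(z) = z**2*(2*log(z) - 1)/2.
Then F(3) - F(1) = (-9/2 + 9*log(3)) - (-1/2) = -4 + 9*log(3).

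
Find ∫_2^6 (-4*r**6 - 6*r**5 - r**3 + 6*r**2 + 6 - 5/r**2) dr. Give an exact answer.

By the power rule, an antiderivative is F(r) = -4*r**7/7 - r**6 - r**4/4 + 2*r**3 + 6*r + 5/r.
Then F(6) - F(2) = (-8671933/42) - (-1549/14) = -4333643/21.

-4333643/21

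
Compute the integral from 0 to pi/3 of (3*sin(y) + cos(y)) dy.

An antiderivative is F(y) = sin(y) - 3*cos(y).
Then F(pi/3) - F(0) = (-3/2 + sqrt(3)/2) - (-3) = sqrt(3)/2 + 3/2.

sqrt(3)/2 + 3/2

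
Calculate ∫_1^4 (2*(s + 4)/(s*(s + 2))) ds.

Factor the denominator: s**2 + 2*s = (s + 2)s.
Partial fractions: 2*(s + 4)/(s*(s + 2)) = -2/(s + 2) + 4/s.
An antiderivative is F(s) = 4*log(s) - 2*log(s + 2).
Then F(4) - F(1) = (log(64/9)) - (-log(9)) = log(64).

log(64)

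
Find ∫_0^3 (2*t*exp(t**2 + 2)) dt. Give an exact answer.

Let u = t**2 + 2, so du = 2*t dt. When t = 0, u = 2; when t = 3, u = 11.
The integral becomes ∫ exp(u) du from 2 to 11, with antiderivative exp(u).
Back in t: F(t) = exp(t**2 + 2).
Then F(3) - F(0) = (exp(11)) - (exp(2)) = -exp(2) + exp(11).

-exp(2) + exp(11)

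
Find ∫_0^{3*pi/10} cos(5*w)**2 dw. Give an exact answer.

Use the identity cos^2(5*w) = (1 + cos(10*w))/2.
An antiderivative is F(w) = w/2 + sin(10*w)/20.
Then F(3*pi/10) - F(0) = (3*pi/20) - (0) = 3*pi/20.

3*pi/20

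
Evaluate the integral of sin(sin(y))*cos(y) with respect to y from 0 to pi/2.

Let u = sin(y), so du = cos(y) dy. When y = 0, u = 0; when y = pi/2, u = 1.
The integral becomes ∫ sin(u) du from 0 to 1, with antiderivative -cos(u).
Back in y: F(y) = -cos(sin(y)).
Then F(pi/2) - F(0) = (-cos(1)) - (-1) = 1 - cos(1).

1 - cos(1)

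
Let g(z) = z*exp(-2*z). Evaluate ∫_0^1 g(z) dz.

Integrate by parts once (u = z, dv = exp(-2*z) dz).
An antiderivative is F(z) = (-2*z - 1)*exp(-2*z)/4.
Then F(1) - F(0) = (-3*exp(-2)/4) - (-1/4) = (-3 + exp(2))*exp(-2)/4.

(-3 + exp(2))*exp(-2)/4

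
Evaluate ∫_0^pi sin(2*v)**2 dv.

pi/2

Use the identity sin^2(2*v) = (1 - cos(4*v))/2.
An antiderivative is F(v) = v/2 - sin(4*v)/8.
Then F(pi) - F(0) = (pi/2) - (0) = pi/2.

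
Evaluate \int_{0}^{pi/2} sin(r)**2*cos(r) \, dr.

Let u = sin(r), so du = cos(r) dr. When r = 0, u = 0; when r = pi/2, u = 1.
The integral becomes ∫ u**2 du from 0 to 1, with antiderivative u**3/3.
Back in r: F(r) = sin(r)**3/3.
Then F(pi/2) - F(0) = (1/3) - (0) = 1/3.

1/3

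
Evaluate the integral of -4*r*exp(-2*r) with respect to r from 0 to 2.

Integrate by parts once (u = r, dv = -4*exp(-2*r) dr).
An antiderivative is F(r) = (2*r + 1)*exp(-2*r).
Then F(2) - F(0) = (5*exp(-4)) - (1) = -1 + 5*exp(-4).

-1 + 5*exp(-4)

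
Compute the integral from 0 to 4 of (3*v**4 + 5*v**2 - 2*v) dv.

10576/15

By the power rule, an antiderivative is F(v) = 3*v**5/5 + 5*v**3/3 - v**2.
Then F(4) - F(0) = (10576/15) - (0) = 10576/15.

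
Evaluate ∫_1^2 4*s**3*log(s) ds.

-15/4 + 16*log(2)

Integrate by parts once (u = ln s, dv = 4*s**3 ds).
An antiderivative is F(s) = s**4*(4*log(s) - 1)/4.
Then F(2) - F(1) = (-4 + 16*log(2)) - (-1/4) = -15/4 + 16*log(2).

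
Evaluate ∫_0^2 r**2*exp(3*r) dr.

-2/27 + 26*exp(6)/27

Integrate by parts twice (u = r^2, dv = exp(3*r) dr).
An antiderivative is F(r) = (9*r**2 - 6*r + 2)*exp(3*r)/27.
Then F(2) - F(0) = (26*exp(6)/27) - (2/27) = -2/27 + 26*exp(6)/27.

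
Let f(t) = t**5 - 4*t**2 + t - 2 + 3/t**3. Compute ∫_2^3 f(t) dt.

By the power rule, an antiderivative is F(t) = t**6/6 - 4*t**3/3 + t**2/2 - 2*t - 3/(2*t**2).
Then F(3) - F(2) = (503/6) - (-19/8) = 2069/24.

2069/24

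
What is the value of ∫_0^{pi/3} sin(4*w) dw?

3/8

An antiderivative is F(w) = -cos(4*w)/4.
Then F(pi/3) - F(0) = (1/8) - (-1/4) = 3/8.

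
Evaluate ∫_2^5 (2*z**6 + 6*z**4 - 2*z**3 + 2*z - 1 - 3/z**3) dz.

35993499/1400

By the power rule, an antiderivative is F(z) = 2*z**7/7 + 6*z**5/5 - z**4/2 + z**2 - z + 3/(2*z**2).
Then F(5) - F(2) = (4511323/175) - (19417/280) = 35993499/1400.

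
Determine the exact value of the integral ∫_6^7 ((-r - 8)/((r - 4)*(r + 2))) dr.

-log(2)

Factor the denominator: r**2 - 2*r - 8 = (r + 2)(r - 4).
Partial fractions: (-r - 8)/((r - 4)*(r + 2)) = 1/(r + 2) - 2/(r - 4).
An antiderivative is F(r) = -2*log(r - 4) + log(r + 2).
Then F(7) - F(6) = (0) - (log(2)) = -log(2).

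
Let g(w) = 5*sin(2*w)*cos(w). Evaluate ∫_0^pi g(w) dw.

20/3

Use the identity sin(2*w)cos(w) = [sin(3*w) + sin(w)]/2.
An antiderivative is F(w) = -5*cos(w)/2 - 5*cos(3*w)/6.
Then F(pi) - F(0) = (10/3) - (-10/3) = 20/3.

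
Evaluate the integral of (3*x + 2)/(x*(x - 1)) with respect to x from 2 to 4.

-2*log(2) + 5*log(3)

Factor the denominator: x**2 - x = x(x - 1).
Partial fractions: (3*x + 2)/(x*(x - 1)) = -2/x + 5/(x - 1).
An antiderivative is F(x) = -2*log(x) + 5*log(x - 1).
Then F(4) - F(2) = (-4*log(2) + 5*log(3)) - (-log(4)) = -2*log(2) + 5*log(3).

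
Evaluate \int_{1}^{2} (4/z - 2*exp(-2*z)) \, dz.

An antiderivative is F(z) = 4*log(z) + exp(-2*z).
Then F(2) - F(1) = (exp(-4) + 4*log(2)) - (exp(-2)) = -exp(-2) + exp(-4) + 4*log(2).

-exp(-2) + exp(-4) + 4*log(2)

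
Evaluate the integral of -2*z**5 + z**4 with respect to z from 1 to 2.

By the power rule, an antiderivative is F(z) = -z**6/3 + z**5/5.
Then F(2) - F(1) = (-224/15) - (-2/15) = -74/5.

-74/5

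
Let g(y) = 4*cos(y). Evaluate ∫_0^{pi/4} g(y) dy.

An antiderivative is F(y) = 4*sin(y).
Then F(pi/4) - F(0) = (2*sqrt(2)) - (0) = 2*sqrt(2).

2*sqrt(2)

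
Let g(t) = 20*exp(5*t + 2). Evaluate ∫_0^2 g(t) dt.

-4*(1 - exp(10))*exp(2)

Let u = 5*t + 2, so du = 5 dt. When t = 0, u = 2; when t = 2, u = 12.
The integral becomes 4·∫ exp(u) du from 2 to 12, with antiderivative 4*exp(u).
Back in t: F(t) = 4*exp(5*t + 2).
Then F(2) - F(0) = (4*exp(12)) - (4*exp(2)) = -4*(1 - exp(10))*exp(2).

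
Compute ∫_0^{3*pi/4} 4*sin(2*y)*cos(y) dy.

2*sqrt(2)/3 + 8/3

Use the identity sin(2*y)cos(y) = [sin(3*y) + sin(y)]/2.
An antiderivative is F(y) = -2*cos(y) - 2*cos(3*y)/3.
Then F(3*pi/4) - F(0) = (2*sqrt(2)/3) - (-8/3) = 2*sqrt(2)/3 + 8/3.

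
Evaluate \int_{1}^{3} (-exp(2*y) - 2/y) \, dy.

-exp(6)/2 - log(9) + exp(2)/2

An antiderivative is F(y) = -exp(2*y)/2 - 2*log(y).
Then F(3) - F(1) = (-exp(6)/2 - log(9)) - (-exp(2)/2) = -exp(6)/2 - log(9) + exp(2)/2.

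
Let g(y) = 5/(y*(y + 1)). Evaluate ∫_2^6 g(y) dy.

-5*log(7) + 10*log(3)

Factor the denominator: y**2 + y = (y + 1)y.
Partial fractions: 5/(y*(y + 1)) = -5/(y + 1) + 5/y.
An antiderivative is F(y) = 5*log(y) - 5*log(y + 1).
Then F(6) - F(2) = (-5*log(7) + 5*log(2) + 5*log(3)) - (-5*log(3) + 5*log(2)) = -5*log(7) + 10*log(3).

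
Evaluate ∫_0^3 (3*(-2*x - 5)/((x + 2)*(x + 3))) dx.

Factor the denominator: x**2 + 5*x + 6 = (x + 3)(x + 2).
Partial fractions: 3*(-2*x - 5)/((x + 2)*(x + 3)) = -3/(x + 3) - 3/(x + 2).
An antiderivative is F(x) = -3*log(x + 2) - 3*log(x + 3).
Then F(3) - F(0) = (-3*log(5) - 3*log(3) - 3*log(2)) - (-3*log(3) - 3*log(2)) = -3*log(5).

-3*log(5)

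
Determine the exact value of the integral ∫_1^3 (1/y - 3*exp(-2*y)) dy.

An antiderivative is F(y) = log(y) + 3*exp(-2*y)/2.
Then F(3) - F(1) = (3*exp(-6)/2 + log(3)) - (3*exp(-2)/2) = -3*exp(-2)/2 + 3*exp(-6)/2 + log(3).

-3*exp(-2)/2 + 3*exp(-6)/2 + log(3)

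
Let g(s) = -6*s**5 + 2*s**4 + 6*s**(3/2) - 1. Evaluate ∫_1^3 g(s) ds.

-3178/5 + 108*sqrt(3)/5

By the power rule, an antiderivative is F(s) = -s**6 + 12*s**(5/2)/5 + 2*s**5/5 - s.
Then F(3) - F(1) = (-3174/5 + 108*sqrt(3)/5) - (4/5) = -3178/5 + 108*sqrt(3)/5.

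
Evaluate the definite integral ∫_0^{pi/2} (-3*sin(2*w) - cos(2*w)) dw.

-3

An antiderivative is F(w) = -sin(2*w)/2 + 3*cos(2*w)/2.
Then F(pi/2) - F(0) = (-3/2) - (3/2) = -3.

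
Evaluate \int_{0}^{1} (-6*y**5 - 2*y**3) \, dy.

-3/2

By the power rule, an antiderivative is F(y) = -y**6 - y**4/2.
Then F(1) - F(0) = (-3/2) - (0) = -3/2.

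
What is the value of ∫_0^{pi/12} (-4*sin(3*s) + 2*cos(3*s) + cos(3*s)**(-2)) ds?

-1 + sqrt(2)

An antiderivative is F(s) = 2*sin(3*s)/3 + 4*cos(3*s)/3 + tan(3*s)/3.
Then F(pi/12) - F(0) = (1/3 + sqrt(2)) - (4/3) = -1 + sqrt(2).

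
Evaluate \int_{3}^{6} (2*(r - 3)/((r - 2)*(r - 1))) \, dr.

-8*log(2) + 4*log(5)

Factor the denominator: r**2 - 3*r + 2 = (r - 1)(r - 2).
Partial fractions: 2*(r - 3)/((r - 2)*(r - 1)) = 4/(r - 1) - 2/(r - 2).
An antiderivative is F(r) = -2*log(r - 2) + 4*log(r - 1).
Then F(6) - F(3) = (-4*log(2) + 4*log(5)) - (log(16)) = -8*log(2) + 4*log(5).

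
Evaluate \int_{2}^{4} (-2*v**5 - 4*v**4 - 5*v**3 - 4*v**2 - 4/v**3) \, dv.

-301517/120

By the power rule, an antiderivative is F(v) = -v**6/3 - 4*v**5/5 - 5*v**4/4 - 4*v**3/3 + 2/v**2.
Then F(4) - F(2) = (-310769/120) - (-771/10) = -301517/120.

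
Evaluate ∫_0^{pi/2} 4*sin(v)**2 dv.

Use the identity sin^2(v) = (1 - cos(2*v))/2.
An antiderivative is F(v) = 2*v - sin(2*v).
Then F(pi/2) - F(0) = (pi) - (0) = pi.

pi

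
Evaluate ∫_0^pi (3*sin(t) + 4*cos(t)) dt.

An antiderivative is F(t) = 4*sin(t) - 3*cos(t).
Then F(pi) - F(0) = (3) - (-3) = 6.

6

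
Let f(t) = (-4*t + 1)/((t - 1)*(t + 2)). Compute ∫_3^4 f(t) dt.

Factor the denominator: t**2 + t - 2 = (t + 2)(t - 1).
Partial fractions: (-4*t + 1)/((t - 1)*(t + 2)) = -3/(t + 2) - 1/(t - 1).
An antiderivative is F(t) = -log(t - 1) - 3*log(t + 2).
Then F(4) - F(3) = (-4*log(3) - 3*log(2)) - (-3*log(5) - log(2)) = -4*log(3) - 2*log(2) + 3*log(5).

-4*log(3) - 2*log(2) + 3*log(5)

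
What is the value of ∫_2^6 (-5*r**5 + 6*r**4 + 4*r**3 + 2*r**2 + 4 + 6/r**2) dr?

-140486/5

By the power rule, an antiderivative is F(r) = -5*r**6/6 + 6*r**5/5 + r**4 + 2*r**3/3 + 4*r - 6/r.
Then F(6) - F(2) = (-140429/5) - (57/5) = -140486/5.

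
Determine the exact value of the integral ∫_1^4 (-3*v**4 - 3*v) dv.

-6363/10

By the power rule, an antiderivative is F(v) = -3*v**5/5 - 3*v**2/2.
Then F(4) - F(1) = (-3192/5) - (-21/10) = -6363/10.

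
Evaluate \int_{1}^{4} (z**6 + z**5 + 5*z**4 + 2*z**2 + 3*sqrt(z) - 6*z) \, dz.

56797/14

By the power rule, an antiderivative is F(z) = z**7/7 + z**6/6 + z**5 + 2*z**(3/2) + 2*z**3/3 - 3*z**2.
Then F(4) - F(1) = (85216/21) - (41/42) = 56797/14.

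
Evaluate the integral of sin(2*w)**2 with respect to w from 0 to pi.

pi/2

Use the identity sin^2(2*w) = (1 - cos(4*w))/2.
An antiderivative is F(w) = w/2 - sin(4*w)/8.
Then F(pi) - F(0) = (pi/2) - (0) = pi/2.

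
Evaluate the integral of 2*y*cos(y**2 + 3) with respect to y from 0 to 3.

sin(12) - sin(3)

Let u = y**2 + 3, so du = 2*y dy. When y = 0, u = 3; when y = 3, u = 12.
The integral becomes ∫ cos(u) du from 3 to 12, with antiderivative sin(u).
Back in y: F(y) = sin(y**2 + 3).
Then F(3) - F(0) = (sin(12)) - (sin(3)) = sin(12) - sin(3).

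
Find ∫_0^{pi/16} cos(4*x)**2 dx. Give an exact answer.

Use the identity cos^2(4*x) = (1 + cos(8*x))/2.
An antiderivative is F(x) = x/2 + sin(8*x)/16.
Then F(pi/16) - F(0) = (1/16 + pi/32) - (0) = 1/16 + pi/32.

1/16 + pi/32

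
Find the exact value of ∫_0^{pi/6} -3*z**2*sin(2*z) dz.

Integrate by parts twice (u = z^2, dv = -3*sin(2*z) dz).
An antiderivative is F(z) = 3*z**2*cos(2*z)/2 - 3*z*sin(2*z)/2 - 3*cos(2*z)/4.
Then F(pi/6) - F(0) = (-sqrt(3)*pi/8 - 3/8 + pi**2/48) - (-3/4) = -sqrt(3)*pi/8 + pi**2/48 + 3/8.

-sqrt(3)*pi/8 + pi**2/48 + 3/8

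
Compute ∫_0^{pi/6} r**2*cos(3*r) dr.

Integrate by parts twice (u = r^2, dv = cos(3*r) dr).
An antiderivative is F(r) = r**2*sin(3*r)/3 + 2*r*cos(3*r)/9 - 2*sin(3*r)/27.
Then F(pi/6) - F(0) = (-2/27 + pi**2/108) - (0) = -2/27 + pi**2/108.

-2/27 + pi**2/108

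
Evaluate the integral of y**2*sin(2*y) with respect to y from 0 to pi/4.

Integrate by parts twice (u = y^2, dv = sin(2*y) dy).
An antiderivative is F(y) = -y**2*cos(2*y)/2 + y*sin(2*y)/2 + cos(2*y)/4.
Then F(pi/4) - F(0) = (pi/8) - (1/4) = -1/4 + pi/8.

-1/4 + pi/8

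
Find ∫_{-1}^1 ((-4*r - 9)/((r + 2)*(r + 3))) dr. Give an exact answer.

Factor the denominator: r**2 + 5*r + 6 = (r + 3)(r + 2).
Partial fractions: (-4*r - 9)/((r + 2)*(r + 3)) = -3/(r + 3) - 1/(r + 2).
An antiderivative is F(r) = -log(r + 2) - 3*log(r + 3).
Then F(1) - F(-1) = (-6*log(2) - log(3)) - (-log(8)) = -log(24).

-log(24)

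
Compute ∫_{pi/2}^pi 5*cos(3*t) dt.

An antiderivative is F(t) = 5*sin(3*t)/3.
Then F(pi) - F(pi/2) = (0) - (-5/3) = 5/3.

5/3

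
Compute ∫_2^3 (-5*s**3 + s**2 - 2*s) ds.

-959/12

By the power rule, an antiderivative is F(s) = -5*s**4/4 + s**3/3 - s**2.
Then F(3) - F(2) = (-405/4) - (-64/3) = -959/12.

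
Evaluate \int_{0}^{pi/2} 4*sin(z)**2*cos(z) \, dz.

Let u = sin(z), so du = cos(z) dz. When z = 0, u = 0; when z = pi/2, u = 1.
The integral becomes 4·∫ u**2 du from 0 to 1, with antiderivative 4*u**3/3.
Back in z: F(z) = 4*sin(z)**3/3.
Then F(pi/2) - F(0) = (4/3) - (0) = 4/3.

4/3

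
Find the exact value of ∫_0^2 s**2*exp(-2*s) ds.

Integrate by parts twice (u = s^2, dv = exp(-2*s) ds).
An antiderivative is F(s) = (-2*s**2 - 2*s - 1)*exp(-2*s)/4.
Then F(2) - F(0) = (-13*exp(-4)/4) - (-1/4) = (-13 + exp(4))*exp(-4)/4.

(-13 + exp(4))*exp(-4)/4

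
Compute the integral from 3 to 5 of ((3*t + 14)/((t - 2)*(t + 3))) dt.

Factor the denominator: t**2 + t - 6 = (t + 3)(t - 2).
Partial fractions: (3*t + 14)/((t - 2)*(t + 3)) = -1/(t + 3) + 4/(t - 2).
An antiderivative is F(t) = 4*log(t - 2) - log(t + 3).
Then F(5) - F(3) = (log(81/8)) - (-log(6)) = -2*log(2) + 5*log(3).

-2*log(2) + 5*log(3)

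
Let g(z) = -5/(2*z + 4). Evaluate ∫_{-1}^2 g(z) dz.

An antiderivative is F(z) = -5*log(2*z + 4)/2.
Then F(2) - F(-1) = (-15*log(2)/2) - (-5*log(2)/2) = -log(32).

-log(32)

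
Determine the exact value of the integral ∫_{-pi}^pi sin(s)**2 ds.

pi

Use the identity sin^2(s) = (1 - cos(2*s))/2.
An antiderivative is F(s) = s/2 - sin(2*s)/4.
Then F(pi) - F(-pi) = (pi/2) - (-pi/2) = pi.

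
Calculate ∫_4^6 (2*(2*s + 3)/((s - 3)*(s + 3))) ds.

-log(7) + 5*log(3)

Factor the denominator: s**2 - 9 = (s + 3)(s - 3).
Partial fractions: 2*(2*s + 3)/((s - 3)*(s + 3)) = 1/(s + 3) + 3/(s - 3).
An antiderivative is F(s) = 3*log(s - 3) + log(s + 3).
Then F(6) - F(4) = (5*log(3)) - (log(7)) = -log(7) + 5*log(3).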